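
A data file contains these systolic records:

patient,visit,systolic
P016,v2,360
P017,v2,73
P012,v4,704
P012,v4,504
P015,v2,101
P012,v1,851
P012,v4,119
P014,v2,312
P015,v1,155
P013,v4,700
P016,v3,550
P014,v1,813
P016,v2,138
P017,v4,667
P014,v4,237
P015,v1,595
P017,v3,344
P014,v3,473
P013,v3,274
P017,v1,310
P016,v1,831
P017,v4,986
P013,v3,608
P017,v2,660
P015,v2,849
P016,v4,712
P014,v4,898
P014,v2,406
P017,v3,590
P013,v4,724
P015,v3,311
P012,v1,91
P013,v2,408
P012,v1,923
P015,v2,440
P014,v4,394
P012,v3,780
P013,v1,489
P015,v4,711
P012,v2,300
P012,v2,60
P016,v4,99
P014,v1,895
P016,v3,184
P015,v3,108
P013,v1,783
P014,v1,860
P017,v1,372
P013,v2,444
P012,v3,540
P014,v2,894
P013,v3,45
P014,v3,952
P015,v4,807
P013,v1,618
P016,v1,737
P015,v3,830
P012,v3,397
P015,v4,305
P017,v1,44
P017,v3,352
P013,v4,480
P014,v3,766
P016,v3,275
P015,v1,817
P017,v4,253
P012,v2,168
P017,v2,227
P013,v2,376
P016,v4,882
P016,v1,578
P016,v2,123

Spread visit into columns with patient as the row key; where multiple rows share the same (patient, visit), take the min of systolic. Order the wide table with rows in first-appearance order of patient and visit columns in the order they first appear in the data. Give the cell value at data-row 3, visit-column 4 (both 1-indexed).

397

With rows in first-appearance order of patient, row 3 is patient=P012. visit columns in first-appearance order: v2, v4, v1, v3; column 4 is v3.
Long rows with patient=P012, visit=v3: min(780, 540, 397) = 397.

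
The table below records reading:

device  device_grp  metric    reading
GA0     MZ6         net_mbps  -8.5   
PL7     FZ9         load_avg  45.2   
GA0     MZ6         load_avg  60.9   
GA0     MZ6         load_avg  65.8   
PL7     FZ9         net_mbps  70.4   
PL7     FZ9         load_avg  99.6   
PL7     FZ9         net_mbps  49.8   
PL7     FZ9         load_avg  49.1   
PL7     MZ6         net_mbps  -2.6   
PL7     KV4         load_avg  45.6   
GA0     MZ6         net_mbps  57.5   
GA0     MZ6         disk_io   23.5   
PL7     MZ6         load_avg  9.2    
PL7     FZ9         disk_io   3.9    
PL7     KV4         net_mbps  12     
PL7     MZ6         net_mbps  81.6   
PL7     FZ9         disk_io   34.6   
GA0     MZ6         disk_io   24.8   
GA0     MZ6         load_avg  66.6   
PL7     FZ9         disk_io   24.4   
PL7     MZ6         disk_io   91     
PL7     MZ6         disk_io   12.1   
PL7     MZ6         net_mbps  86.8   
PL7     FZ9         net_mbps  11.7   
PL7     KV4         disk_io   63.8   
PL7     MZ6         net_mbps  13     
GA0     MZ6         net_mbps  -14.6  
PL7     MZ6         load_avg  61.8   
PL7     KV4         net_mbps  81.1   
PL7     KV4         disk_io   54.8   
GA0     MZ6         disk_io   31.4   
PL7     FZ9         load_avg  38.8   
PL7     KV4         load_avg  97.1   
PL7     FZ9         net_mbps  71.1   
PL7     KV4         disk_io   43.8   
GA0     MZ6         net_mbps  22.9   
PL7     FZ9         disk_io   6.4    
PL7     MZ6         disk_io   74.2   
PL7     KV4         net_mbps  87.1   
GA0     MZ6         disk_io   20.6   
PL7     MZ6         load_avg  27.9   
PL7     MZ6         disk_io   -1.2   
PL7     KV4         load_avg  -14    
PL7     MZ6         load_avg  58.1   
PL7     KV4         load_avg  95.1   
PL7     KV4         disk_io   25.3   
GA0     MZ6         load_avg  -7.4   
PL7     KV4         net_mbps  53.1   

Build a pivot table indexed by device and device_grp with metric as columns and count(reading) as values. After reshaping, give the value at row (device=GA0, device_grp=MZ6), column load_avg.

4

Rows with device=GA0, device_grp=MZ6 and metric=load_avg: reading values are 60.9, 65.8, 66.6, -7.4.
4 rows match — count = 4.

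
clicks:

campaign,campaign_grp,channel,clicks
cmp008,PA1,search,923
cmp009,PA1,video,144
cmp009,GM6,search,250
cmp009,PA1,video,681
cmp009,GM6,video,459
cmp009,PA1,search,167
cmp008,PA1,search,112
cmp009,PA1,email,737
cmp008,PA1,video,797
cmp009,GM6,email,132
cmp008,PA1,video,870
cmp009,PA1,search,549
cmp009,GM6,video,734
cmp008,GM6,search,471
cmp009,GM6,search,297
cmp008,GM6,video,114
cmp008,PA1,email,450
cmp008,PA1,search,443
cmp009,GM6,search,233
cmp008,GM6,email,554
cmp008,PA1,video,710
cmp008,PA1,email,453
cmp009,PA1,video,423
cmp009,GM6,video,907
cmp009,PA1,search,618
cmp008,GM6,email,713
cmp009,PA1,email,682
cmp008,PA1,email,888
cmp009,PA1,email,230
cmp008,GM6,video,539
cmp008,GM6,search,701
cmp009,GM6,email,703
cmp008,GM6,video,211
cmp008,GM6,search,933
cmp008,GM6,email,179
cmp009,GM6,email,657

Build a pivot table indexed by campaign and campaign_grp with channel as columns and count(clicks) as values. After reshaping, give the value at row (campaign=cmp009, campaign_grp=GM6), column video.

Rows with campaign=cmp009, campaign_grp=GM6 and channel=video: clicks values are 459, 734, 907.
3 rows match — count = 3.

3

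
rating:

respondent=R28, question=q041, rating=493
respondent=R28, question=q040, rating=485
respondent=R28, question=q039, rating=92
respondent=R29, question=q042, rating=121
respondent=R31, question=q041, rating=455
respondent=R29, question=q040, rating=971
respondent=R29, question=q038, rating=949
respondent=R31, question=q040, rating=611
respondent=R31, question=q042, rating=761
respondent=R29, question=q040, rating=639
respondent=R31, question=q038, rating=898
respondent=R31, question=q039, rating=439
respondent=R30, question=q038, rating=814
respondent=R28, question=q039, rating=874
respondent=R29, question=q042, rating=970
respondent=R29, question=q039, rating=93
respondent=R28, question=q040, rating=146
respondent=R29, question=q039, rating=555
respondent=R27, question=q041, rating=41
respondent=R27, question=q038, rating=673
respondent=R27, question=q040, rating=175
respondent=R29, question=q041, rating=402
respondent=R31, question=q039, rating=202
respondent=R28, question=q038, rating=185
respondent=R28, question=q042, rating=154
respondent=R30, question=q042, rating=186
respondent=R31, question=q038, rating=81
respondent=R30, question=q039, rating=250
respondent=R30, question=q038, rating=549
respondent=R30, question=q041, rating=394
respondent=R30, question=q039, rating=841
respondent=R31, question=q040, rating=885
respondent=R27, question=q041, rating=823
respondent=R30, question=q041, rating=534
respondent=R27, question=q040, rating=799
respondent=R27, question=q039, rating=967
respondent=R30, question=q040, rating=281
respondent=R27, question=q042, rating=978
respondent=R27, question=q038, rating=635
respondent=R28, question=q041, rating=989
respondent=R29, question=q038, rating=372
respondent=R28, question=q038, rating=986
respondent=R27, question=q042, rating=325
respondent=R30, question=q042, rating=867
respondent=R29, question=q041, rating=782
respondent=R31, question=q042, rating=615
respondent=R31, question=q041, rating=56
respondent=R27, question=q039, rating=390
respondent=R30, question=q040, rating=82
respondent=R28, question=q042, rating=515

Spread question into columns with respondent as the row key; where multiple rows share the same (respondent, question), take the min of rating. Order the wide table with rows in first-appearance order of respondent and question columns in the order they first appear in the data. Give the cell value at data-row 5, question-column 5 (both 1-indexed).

With rows in first-appearance order of respondent, row 5 is respondent=R27. question columns in first-appearance order: q041, q040, q039, q042, q038; column 5 is q038.
Long rows with respondent=R27, question=q038: min(673, 635) = 635.

635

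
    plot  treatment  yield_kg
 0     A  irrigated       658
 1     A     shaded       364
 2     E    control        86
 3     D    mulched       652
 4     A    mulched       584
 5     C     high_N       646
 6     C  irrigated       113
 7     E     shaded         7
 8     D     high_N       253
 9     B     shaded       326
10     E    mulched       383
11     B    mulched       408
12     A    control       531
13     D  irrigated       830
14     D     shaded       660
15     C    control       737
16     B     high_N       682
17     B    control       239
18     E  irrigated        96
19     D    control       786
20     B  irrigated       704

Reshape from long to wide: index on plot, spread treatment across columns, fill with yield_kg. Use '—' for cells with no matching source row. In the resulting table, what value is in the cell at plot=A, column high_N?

—

No long-format row has plot=A and treatment=high_N, so the cell is —.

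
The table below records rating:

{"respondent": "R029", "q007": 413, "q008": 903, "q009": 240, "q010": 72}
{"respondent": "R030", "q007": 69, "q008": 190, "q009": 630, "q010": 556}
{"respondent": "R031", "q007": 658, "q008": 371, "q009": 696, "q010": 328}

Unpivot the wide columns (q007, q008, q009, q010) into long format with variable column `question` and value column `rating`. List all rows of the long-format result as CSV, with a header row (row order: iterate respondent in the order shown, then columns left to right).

Each (respondent, column) pair becomes one row: 3 × 4 = 12 rows.
For example, (R029, q007) → rating=413.

respondent,question,rating
R029,q007,413
R029,q008,903
R029,q009,240
R029,q010,72
R030,q007,69
R030,q008,190
R030,q009,630
R030,q010,556
R031,q007,658
R031,q008,371
R031,q009,696
R031,q010,328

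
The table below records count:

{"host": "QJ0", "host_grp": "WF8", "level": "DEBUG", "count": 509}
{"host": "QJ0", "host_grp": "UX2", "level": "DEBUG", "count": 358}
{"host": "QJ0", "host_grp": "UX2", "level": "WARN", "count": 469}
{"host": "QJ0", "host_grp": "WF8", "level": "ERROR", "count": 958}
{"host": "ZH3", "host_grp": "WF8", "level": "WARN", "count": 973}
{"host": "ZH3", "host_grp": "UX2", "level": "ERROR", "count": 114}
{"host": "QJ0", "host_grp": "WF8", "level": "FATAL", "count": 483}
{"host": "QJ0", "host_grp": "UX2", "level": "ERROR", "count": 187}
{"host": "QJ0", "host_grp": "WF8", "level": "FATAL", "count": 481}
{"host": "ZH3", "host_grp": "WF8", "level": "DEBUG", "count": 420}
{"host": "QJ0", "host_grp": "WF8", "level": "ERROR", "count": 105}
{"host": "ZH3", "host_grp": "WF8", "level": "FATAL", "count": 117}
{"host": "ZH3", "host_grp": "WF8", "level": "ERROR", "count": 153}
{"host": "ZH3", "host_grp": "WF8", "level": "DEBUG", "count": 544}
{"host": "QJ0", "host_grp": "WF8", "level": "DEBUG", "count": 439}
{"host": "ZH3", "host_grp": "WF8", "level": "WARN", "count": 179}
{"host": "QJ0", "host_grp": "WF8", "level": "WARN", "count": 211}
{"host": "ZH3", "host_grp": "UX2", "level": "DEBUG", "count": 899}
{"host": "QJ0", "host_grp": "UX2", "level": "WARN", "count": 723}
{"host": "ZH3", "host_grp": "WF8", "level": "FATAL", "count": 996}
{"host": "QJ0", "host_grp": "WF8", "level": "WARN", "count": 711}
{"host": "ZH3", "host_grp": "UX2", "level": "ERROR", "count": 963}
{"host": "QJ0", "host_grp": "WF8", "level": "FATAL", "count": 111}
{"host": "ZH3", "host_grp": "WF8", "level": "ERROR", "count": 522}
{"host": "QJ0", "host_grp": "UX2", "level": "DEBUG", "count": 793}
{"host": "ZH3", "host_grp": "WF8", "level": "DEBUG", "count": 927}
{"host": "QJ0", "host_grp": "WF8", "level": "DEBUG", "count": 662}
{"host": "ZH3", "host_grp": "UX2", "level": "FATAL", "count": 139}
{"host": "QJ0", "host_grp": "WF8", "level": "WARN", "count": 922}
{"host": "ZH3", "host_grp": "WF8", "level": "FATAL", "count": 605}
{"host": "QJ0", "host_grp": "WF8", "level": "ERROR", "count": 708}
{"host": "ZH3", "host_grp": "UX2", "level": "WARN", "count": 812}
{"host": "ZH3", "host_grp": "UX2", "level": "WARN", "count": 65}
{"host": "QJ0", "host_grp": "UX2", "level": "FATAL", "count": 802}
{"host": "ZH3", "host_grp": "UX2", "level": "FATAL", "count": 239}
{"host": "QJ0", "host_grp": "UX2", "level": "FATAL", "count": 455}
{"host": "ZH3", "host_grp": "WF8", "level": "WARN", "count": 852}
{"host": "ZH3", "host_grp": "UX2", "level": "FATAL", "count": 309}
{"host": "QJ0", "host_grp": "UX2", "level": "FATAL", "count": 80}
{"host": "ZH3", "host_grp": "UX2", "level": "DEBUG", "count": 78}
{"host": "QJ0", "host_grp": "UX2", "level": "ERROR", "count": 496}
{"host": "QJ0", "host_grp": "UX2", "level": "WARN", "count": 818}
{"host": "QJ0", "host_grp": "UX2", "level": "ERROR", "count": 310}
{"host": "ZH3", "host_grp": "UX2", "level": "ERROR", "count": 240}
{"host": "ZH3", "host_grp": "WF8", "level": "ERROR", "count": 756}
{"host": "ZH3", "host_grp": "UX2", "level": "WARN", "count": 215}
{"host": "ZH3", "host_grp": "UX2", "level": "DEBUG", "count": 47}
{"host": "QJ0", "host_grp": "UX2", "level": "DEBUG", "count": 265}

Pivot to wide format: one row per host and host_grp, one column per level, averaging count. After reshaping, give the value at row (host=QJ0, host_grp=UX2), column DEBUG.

472

Rows with host=QJ0, host_grp=UX2 and level=DEBUG: count values are 358, 793, 265.
(358 + 793 + 265) / 3 = 472.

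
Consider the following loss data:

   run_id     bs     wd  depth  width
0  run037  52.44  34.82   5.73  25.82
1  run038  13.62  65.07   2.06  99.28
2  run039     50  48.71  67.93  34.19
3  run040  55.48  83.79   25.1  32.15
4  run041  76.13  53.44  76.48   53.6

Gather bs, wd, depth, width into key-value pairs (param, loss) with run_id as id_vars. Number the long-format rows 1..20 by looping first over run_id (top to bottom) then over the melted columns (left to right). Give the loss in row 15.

20 rows total (5 × 4). Row 15: index ⌊(15-1)/4⌋ = 3 into run_id → run040; (15-1) mod 4 = 2 into the melted columns → depth.
So row 15 is (run040, depth, 25.1); loss = 25.1.

25.1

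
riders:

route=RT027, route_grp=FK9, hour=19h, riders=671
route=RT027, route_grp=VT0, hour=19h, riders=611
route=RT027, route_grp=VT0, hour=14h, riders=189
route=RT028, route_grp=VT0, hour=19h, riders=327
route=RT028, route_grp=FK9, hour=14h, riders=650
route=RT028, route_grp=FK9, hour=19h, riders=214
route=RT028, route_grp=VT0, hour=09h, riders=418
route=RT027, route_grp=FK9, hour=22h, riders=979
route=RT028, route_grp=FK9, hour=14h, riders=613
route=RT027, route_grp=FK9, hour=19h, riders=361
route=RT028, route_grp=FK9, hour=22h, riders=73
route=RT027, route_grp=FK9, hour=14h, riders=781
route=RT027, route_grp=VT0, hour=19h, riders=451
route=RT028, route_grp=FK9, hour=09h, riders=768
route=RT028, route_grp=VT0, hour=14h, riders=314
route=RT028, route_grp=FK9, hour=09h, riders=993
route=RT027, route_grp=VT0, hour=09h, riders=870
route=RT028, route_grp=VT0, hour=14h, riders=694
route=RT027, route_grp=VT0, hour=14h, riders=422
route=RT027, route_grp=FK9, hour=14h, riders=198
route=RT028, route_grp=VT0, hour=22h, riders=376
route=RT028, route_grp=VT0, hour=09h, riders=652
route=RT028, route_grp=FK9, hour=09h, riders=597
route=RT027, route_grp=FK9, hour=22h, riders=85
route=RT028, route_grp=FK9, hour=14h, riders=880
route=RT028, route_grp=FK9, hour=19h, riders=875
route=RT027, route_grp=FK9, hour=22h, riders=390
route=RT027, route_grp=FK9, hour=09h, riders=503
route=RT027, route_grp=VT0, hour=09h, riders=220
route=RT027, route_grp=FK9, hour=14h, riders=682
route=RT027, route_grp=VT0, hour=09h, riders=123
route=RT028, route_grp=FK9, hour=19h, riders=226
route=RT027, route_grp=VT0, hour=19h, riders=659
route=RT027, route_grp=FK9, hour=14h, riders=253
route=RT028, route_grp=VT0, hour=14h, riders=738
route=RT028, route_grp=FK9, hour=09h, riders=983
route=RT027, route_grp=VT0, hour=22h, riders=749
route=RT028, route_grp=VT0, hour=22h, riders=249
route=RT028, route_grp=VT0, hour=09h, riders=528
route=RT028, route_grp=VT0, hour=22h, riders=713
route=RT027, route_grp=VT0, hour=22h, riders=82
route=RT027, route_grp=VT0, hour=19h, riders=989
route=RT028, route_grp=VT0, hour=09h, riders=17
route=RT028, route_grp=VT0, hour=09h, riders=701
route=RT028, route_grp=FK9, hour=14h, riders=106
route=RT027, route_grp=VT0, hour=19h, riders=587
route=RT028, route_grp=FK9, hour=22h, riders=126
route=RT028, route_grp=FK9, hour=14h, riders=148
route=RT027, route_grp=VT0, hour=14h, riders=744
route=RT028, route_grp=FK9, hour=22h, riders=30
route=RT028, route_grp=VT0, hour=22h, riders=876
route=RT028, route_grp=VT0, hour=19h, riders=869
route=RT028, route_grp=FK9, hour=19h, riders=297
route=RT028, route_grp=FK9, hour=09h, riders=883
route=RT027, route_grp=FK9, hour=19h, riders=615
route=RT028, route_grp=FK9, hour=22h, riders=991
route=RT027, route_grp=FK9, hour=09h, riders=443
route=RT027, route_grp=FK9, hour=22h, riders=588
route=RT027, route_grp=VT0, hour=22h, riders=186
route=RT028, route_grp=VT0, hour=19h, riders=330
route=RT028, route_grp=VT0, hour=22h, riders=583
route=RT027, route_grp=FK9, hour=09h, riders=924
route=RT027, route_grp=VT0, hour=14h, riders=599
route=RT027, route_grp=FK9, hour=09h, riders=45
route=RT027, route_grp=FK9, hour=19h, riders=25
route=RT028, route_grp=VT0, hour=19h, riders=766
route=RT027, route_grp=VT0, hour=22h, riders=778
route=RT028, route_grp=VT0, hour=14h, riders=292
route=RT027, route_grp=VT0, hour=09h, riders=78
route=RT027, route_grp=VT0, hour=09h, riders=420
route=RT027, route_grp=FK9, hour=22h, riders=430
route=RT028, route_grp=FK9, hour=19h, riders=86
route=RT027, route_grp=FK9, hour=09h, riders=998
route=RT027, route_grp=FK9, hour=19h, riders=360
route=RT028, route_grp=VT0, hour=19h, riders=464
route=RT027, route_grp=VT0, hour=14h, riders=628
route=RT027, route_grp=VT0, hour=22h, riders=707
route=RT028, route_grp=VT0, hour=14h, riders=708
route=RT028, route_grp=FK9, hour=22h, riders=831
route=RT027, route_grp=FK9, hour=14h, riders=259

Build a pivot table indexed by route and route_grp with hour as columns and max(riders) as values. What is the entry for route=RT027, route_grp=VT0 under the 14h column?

Rows with route=RT027, route_grp=VT0 and hour=14h: riders values are 189, 422, 744, 599, 628.
max(189, 422, 744, 599, 628) = 744.

744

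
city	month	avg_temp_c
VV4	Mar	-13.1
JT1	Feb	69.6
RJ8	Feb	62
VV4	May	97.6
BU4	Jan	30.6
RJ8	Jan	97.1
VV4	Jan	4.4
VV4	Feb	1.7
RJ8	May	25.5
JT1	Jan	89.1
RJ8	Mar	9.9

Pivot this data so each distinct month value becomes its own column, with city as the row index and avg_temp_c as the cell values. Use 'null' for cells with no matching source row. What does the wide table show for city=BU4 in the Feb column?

No long-format row has city=BU4 and month=Feb, so the cell is null.

null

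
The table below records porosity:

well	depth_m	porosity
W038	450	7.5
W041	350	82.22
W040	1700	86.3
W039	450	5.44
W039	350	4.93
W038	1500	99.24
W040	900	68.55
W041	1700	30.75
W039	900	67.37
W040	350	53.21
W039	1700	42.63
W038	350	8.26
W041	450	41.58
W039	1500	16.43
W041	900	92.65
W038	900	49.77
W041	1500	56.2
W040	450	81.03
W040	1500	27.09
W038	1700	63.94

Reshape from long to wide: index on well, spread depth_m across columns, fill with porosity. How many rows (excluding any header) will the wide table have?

4 distinct well values → 4 rows.

4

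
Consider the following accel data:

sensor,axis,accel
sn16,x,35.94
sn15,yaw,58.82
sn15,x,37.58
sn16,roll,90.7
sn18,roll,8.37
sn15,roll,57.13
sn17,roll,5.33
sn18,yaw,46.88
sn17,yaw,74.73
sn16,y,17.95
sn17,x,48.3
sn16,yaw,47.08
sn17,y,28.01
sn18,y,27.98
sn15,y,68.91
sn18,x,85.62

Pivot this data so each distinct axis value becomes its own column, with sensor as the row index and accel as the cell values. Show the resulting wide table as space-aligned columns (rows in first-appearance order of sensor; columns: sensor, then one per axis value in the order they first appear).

sensor  x      yaw    roll   y    
sn16    35.94  47.08  90.7   17.95
sn15    37.58  58.82  57.13  68.91
sn18    85.62  46.88  8.37   27.98
sn17    48.3   74.73  5.33   28.01

Columns: sensor plus the 4 distinct axis values (x, yaw, roll, y).
For example, row sn16 column x takes accel=35.94 from the long row (sn16, x).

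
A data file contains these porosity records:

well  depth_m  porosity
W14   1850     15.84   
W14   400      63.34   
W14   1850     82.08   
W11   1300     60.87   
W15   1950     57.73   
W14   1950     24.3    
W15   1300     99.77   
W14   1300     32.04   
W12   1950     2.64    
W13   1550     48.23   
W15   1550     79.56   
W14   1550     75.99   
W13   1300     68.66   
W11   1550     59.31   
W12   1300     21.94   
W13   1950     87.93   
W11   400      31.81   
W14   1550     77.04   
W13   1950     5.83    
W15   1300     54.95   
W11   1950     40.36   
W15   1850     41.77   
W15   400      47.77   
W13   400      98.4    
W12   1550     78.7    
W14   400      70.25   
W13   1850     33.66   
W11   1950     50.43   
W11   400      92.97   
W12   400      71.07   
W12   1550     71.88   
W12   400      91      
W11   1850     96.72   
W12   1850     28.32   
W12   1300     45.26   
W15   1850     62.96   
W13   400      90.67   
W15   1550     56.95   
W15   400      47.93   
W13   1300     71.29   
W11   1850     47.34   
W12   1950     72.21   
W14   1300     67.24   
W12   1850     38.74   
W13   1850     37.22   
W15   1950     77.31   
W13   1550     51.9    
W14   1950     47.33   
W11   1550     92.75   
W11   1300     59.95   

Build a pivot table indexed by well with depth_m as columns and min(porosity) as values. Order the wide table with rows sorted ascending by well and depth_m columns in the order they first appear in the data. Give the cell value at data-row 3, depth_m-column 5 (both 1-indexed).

With rows sorted ascending by well, row 3 is well=W13. depth_m columns in first-appearance order: 1850, 400, 1300, 1950, 1550; column 5 is 1550.
Long rows with well=W13, depth_m=1550: min(48.23, 51.9) = 48.23.

48.23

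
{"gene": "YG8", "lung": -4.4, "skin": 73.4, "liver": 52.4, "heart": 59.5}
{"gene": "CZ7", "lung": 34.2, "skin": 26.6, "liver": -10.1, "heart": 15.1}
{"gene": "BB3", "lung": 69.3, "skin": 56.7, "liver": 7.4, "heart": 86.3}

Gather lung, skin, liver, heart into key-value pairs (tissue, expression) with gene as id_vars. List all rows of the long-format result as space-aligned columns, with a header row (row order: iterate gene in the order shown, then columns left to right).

gene  tissue  expression
YG8   lung    -4.4      
YG8   skin    73.4      
YG8   liver   52.4      
YG8   heart   59.5      
CZ7   lung    34.2      
CZ7   skin    26.6      
CZ7   liver   -10.1     
CZ7   heart   15.1      
BB3   lung    69.3      
BB3   skin    56.7      
BB3   liver   7.4       
BB3   heart   86.3      

Each (gene, column) pair becomes one row: 3 × 4 = 12 rows.
For example, (YG8, lung) → expression=-4.4.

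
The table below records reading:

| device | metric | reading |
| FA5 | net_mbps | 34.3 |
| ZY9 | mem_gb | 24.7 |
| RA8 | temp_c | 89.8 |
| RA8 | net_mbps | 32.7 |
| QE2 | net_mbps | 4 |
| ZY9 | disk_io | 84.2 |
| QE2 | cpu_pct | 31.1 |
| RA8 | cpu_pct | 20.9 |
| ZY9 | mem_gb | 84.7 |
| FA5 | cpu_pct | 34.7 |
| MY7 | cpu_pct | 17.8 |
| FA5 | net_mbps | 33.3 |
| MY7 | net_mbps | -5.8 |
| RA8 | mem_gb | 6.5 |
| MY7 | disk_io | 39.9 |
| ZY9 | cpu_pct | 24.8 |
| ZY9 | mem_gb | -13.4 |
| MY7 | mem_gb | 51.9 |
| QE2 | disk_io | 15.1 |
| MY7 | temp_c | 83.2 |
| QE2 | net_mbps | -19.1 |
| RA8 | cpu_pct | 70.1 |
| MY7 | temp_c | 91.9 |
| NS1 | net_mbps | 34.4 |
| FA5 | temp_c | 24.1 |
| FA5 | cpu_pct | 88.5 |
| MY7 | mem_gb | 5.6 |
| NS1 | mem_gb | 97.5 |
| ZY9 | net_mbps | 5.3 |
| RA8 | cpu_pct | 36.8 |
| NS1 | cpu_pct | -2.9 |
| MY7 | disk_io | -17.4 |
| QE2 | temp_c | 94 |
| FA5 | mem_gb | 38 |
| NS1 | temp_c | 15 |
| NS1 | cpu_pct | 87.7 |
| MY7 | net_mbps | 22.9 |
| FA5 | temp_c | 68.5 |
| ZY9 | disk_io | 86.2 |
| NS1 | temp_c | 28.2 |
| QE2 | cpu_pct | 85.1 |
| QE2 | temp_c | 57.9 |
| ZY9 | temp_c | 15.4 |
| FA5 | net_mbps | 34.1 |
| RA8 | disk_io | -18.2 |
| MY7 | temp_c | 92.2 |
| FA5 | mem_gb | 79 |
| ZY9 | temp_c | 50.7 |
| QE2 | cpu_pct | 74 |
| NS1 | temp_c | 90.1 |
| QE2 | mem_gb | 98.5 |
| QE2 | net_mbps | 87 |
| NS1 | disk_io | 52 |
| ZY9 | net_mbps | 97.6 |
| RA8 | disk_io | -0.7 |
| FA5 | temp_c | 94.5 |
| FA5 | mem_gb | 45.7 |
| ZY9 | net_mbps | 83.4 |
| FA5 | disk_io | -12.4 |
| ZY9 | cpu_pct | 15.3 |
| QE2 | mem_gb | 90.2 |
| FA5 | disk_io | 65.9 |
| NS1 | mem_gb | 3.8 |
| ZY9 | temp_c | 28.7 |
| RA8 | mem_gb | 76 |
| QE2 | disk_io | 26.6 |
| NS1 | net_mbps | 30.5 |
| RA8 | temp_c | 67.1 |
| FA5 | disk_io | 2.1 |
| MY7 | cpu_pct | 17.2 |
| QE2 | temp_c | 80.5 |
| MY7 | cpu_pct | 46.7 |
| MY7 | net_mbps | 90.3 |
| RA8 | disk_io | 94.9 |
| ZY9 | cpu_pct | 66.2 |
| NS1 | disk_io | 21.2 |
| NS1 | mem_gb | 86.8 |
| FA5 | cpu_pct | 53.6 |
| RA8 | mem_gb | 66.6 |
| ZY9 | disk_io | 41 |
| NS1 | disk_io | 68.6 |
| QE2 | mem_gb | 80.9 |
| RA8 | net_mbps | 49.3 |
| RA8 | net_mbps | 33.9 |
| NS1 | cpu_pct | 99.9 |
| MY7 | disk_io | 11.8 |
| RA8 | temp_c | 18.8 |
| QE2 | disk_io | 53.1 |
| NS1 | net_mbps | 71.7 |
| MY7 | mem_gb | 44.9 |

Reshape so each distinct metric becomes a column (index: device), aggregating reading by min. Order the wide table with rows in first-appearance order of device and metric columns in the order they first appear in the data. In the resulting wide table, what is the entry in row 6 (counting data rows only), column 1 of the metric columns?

With rows in first-appearance order of device, row 6 is device=NS1. metric columns in first-appearance order: net_mbps, mem_gb, temp_c, disk_io, cpu_pct; column 1 is net_mbps.
Long rows with device=NS1, metric=net_mbps: min(34.4, 30.5, 71.7) = 30.5.

30.5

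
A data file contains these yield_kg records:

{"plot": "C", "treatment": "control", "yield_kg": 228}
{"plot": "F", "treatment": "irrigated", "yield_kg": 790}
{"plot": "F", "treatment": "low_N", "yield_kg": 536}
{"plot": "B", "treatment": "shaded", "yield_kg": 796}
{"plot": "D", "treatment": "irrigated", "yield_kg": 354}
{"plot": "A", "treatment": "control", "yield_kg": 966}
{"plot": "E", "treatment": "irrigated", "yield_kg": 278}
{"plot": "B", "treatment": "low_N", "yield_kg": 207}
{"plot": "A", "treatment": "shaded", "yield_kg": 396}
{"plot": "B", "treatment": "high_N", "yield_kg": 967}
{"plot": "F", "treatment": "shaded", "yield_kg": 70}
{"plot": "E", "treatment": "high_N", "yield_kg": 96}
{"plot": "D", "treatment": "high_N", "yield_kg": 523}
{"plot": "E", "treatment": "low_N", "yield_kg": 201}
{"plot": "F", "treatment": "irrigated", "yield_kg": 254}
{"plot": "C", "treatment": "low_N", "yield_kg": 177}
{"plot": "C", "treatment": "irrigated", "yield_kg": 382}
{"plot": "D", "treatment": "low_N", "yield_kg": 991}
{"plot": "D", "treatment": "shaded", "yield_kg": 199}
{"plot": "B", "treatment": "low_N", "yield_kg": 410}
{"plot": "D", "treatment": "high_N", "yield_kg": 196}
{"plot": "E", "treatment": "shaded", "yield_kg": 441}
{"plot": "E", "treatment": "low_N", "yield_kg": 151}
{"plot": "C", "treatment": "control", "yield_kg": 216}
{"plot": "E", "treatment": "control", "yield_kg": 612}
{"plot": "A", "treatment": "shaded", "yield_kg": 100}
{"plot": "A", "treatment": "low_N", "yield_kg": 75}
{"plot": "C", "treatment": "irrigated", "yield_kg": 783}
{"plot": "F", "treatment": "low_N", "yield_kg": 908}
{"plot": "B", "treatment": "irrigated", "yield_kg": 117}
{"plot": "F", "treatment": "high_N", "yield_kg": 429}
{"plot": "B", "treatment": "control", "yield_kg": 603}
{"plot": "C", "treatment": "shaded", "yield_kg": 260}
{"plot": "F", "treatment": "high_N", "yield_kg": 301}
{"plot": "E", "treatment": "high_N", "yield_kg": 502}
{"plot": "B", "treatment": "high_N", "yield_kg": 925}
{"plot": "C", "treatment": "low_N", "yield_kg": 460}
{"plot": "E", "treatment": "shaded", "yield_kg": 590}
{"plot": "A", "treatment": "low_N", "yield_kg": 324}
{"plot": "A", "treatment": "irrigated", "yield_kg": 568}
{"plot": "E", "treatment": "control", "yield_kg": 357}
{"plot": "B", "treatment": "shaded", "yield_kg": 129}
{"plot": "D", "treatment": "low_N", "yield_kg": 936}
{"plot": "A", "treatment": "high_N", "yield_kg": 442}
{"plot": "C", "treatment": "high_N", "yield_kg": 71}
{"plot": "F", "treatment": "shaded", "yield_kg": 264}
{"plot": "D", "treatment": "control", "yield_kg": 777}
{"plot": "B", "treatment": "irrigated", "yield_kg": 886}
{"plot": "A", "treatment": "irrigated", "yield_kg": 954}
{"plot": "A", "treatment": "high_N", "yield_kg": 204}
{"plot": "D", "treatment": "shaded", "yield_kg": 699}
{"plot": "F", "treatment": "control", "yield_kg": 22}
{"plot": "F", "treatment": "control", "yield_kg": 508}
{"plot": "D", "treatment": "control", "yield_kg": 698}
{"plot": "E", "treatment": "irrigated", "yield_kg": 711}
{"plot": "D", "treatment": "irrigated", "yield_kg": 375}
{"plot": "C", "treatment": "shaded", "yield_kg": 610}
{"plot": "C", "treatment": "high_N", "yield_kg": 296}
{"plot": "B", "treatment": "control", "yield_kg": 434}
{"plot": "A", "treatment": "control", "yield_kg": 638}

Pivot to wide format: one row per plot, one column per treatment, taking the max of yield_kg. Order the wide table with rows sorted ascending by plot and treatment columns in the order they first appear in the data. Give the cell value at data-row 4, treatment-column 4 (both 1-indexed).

With rows sorted ascending by plot, row 4 is plot=D. treatment columns in first-appearance order: control, irrigated, low_N, shaded, high_N; column 4 is shaded.
Long rows with plot=D, treatment=shaded: max(199, 699) = 699.

699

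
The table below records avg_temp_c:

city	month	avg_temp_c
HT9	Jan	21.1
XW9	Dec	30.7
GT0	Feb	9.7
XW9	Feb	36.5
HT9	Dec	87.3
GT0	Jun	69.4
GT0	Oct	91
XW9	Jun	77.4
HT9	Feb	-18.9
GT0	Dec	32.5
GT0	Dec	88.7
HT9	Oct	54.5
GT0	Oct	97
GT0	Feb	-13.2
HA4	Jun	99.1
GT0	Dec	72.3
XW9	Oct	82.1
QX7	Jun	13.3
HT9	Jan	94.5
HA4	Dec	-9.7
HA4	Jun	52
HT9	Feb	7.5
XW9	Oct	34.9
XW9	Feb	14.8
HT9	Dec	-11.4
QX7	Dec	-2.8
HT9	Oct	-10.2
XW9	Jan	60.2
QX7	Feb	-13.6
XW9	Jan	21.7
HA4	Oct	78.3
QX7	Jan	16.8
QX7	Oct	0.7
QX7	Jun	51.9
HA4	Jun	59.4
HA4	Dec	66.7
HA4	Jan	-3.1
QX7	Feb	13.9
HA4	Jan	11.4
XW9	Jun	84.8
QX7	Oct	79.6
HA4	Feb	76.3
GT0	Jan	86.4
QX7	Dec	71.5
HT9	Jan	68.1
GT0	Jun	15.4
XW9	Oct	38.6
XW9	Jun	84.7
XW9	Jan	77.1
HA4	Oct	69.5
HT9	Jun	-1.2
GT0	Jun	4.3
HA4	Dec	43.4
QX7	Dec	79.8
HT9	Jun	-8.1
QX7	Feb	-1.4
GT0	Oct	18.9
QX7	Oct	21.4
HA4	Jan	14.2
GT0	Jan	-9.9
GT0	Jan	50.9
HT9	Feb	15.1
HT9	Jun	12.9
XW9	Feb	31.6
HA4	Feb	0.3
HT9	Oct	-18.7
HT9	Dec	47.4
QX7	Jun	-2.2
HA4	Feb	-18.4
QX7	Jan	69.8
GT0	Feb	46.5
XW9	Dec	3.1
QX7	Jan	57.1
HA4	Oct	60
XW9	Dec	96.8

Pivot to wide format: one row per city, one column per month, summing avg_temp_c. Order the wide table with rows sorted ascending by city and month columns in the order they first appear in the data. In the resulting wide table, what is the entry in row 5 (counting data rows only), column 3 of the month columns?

82.9

With rows sorted ascending by city, row 5 is city=XW9. month columns in first-appearance order: Jan, Dec, Feb, Jun, Oct; column 3 is Feb.
Long rows with city=XW9, month=Feb: 36.5 + 14.8 + 31.6 = 82.9.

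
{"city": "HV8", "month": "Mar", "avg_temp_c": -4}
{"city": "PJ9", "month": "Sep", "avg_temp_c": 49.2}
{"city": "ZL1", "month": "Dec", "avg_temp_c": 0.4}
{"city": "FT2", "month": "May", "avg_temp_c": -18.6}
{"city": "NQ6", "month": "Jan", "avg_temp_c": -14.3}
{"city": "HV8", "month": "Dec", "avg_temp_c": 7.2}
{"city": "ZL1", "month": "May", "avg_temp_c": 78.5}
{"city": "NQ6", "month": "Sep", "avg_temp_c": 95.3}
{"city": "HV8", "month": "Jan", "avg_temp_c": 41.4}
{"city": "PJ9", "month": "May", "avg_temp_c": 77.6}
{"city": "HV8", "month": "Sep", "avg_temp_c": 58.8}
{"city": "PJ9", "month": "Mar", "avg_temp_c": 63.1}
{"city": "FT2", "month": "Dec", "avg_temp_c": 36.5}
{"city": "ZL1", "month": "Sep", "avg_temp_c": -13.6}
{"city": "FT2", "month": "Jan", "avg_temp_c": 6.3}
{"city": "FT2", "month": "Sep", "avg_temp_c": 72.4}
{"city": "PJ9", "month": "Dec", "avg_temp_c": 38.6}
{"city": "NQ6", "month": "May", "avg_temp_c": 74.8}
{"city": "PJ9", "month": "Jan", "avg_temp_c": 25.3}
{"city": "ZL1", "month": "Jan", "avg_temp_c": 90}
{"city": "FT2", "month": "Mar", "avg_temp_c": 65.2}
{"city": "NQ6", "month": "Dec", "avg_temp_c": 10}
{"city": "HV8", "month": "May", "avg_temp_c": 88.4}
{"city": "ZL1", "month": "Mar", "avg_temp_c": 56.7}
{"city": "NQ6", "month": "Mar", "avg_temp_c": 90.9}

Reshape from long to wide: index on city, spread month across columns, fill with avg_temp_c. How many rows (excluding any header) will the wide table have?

5

5 distinct city values → 5 rows.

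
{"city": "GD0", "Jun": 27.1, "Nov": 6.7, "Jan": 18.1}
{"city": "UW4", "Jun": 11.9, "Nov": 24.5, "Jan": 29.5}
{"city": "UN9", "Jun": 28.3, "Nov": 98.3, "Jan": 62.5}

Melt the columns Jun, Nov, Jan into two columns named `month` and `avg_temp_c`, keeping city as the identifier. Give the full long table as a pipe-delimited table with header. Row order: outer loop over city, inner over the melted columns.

| city | month | avg_temp_c |
| GD0 | Jun | 27.1 |
| GD0 | Nov | 6.7 |
| GD0 | Jan | 18.1 |
| UW4 | Jun | 11.9 |
| UW4 | Nov | 24.5 |
| UW4 | Jan | 29.5 |
| UN9 | Jun | 28.3 |
| UN9 | Nov | 98.3 |
| UN9 | Jan | 62.5 |

Each (city, column) pair becomes one row: 3 × 3 = 9 rows.
For example, (GD0, Jun) → avg_temp_c=27.1.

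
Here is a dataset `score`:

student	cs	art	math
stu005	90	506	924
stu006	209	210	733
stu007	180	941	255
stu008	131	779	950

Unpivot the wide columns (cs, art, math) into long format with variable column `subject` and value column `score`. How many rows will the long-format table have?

4 student values × 3 melted columns = 12 rows.

12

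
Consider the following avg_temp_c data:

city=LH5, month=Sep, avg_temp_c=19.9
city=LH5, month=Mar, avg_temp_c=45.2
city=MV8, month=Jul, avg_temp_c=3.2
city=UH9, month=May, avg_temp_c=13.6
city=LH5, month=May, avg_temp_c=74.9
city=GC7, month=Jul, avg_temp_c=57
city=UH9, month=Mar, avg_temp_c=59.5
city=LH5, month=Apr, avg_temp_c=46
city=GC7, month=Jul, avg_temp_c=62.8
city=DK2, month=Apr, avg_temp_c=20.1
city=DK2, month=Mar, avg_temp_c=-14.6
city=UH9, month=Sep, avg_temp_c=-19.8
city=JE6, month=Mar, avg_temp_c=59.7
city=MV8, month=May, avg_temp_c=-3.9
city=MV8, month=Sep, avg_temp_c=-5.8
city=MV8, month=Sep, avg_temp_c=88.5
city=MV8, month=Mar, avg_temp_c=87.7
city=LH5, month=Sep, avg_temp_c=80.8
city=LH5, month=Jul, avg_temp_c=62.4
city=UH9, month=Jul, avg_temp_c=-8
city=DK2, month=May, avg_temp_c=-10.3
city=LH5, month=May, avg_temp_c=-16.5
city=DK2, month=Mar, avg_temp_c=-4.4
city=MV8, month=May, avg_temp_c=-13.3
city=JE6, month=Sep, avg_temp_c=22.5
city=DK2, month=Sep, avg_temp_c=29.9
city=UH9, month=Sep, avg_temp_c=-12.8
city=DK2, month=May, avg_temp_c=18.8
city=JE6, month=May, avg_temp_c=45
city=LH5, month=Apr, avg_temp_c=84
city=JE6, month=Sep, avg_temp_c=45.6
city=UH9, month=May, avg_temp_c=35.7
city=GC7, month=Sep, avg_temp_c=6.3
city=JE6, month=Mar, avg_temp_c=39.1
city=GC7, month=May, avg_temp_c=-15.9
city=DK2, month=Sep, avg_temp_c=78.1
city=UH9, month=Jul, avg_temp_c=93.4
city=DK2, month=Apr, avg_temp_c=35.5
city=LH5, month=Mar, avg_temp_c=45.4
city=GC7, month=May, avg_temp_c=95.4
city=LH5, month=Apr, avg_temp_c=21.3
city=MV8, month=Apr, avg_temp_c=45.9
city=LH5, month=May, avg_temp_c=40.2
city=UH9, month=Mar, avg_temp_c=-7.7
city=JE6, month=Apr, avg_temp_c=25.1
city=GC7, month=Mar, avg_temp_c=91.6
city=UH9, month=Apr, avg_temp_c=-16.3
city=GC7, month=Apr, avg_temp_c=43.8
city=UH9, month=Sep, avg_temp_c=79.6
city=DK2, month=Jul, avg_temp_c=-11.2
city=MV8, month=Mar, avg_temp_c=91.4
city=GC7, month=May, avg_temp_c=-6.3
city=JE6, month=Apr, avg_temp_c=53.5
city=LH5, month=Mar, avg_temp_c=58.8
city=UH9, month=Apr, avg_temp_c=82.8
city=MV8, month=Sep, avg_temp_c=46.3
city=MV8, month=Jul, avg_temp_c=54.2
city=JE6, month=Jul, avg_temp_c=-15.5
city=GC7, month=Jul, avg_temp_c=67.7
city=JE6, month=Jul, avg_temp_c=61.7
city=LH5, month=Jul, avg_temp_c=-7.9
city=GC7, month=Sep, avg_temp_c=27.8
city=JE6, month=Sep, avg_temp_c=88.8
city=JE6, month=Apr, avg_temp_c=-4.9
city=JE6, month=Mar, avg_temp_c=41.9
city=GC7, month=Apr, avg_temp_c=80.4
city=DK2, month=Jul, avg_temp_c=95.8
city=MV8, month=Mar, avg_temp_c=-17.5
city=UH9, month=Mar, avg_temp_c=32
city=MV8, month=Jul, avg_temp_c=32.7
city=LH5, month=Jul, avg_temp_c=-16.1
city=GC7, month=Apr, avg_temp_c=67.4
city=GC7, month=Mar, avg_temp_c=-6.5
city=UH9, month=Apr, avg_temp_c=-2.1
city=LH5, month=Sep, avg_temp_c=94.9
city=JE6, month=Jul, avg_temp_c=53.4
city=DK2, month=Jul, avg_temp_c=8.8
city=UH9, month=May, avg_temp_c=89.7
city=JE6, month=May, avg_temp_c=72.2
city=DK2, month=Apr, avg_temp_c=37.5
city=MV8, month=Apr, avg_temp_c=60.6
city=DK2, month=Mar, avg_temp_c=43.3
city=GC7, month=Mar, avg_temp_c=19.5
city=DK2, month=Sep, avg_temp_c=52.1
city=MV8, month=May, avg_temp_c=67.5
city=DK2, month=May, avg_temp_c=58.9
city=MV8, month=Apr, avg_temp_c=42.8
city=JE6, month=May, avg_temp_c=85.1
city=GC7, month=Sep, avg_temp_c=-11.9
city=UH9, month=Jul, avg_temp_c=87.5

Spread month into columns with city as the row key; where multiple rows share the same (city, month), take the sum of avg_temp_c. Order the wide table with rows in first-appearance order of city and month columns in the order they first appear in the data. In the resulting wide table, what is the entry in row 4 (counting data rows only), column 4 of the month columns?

73.2

With rows in first-appearance order of city, row 4 is city=GC7. month columns in first-appearance order: Sep, Mar, Jul, May, Apr; column 4 is May.
Long rows with city=GC7, month=May: -15.9 + 95.4 + -6.3 = 73.2.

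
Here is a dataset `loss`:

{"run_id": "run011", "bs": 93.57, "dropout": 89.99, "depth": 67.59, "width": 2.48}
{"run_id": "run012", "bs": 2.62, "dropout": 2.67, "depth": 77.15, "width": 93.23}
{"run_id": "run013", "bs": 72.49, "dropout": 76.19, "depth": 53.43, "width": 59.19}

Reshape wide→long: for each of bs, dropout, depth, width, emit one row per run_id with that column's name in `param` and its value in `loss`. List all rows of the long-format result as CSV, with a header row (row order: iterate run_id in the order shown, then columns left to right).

Each (run_id, column) pair becomes one row: 3 × 4 = 12 rows.
For example, (run011, bs) → loss=93.57.

run_id,param,loss
run011,bs,93.57
run011,dropout,89.99
run011,depth,67.59
run011,width,2.48
run012,bs,2.62
run012,dropout,2.67
run012,depth,77.15
run012,width,93.23
run013,bs,72.49
run013,dropout,76.19
run013,depth,53.43
run013,width,59.19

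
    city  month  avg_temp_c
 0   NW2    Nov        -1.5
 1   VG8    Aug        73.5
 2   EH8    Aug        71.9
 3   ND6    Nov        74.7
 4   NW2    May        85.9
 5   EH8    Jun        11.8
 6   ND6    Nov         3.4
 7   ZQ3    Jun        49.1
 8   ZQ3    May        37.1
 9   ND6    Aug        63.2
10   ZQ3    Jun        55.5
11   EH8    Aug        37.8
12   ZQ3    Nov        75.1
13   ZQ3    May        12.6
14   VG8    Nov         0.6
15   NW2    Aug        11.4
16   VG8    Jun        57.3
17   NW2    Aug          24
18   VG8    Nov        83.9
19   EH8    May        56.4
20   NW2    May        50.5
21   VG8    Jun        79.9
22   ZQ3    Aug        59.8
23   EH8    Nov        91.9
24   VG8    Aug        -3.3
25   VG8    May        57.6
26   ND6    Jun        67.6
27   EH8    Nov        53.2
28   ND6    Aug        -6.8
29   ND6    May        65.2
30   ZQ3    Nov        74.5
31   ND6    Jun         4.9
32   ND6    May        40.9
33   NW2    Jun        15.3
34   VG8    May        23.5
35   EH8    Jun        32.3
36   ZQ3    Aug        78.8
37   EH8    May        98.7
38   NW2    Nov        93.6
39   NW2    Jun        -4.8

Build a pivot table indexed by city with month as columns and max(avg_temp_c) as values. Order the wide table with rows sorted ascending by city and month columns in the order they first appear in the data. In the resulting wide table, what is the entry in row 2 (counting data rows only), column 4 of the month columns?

67.6

With rows sorted ascending by city, row 2 is city=ND6. month columns in first-appearance order: Nov, Aug, May, Jun; column 4 is Jun.
Long rows with city=ND6, month=Jun: max(67.6, 4.9) = 67.6.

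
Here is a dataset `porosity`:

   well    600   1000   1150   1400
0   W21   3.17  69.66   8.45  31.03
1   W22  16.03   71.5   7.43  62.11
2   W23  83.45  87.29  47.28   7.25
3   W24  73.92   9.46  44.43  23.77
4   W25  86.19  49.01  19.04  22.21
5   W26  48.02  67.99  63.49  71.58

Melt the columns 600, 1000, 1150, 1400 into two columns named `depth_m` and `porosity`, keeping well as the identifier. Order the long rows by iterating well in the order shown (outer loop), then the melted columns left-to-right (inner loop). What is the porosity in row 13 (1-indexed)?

73.92

24 rows total (6 × 4). Row 13: index ⌊(13-1)/4⌋ = 3 into well → W24; (13-1) mod 4 = 0 into the melted columns → 600.
So row 13 is (W24, 600, 73.92); porosity = 73.92.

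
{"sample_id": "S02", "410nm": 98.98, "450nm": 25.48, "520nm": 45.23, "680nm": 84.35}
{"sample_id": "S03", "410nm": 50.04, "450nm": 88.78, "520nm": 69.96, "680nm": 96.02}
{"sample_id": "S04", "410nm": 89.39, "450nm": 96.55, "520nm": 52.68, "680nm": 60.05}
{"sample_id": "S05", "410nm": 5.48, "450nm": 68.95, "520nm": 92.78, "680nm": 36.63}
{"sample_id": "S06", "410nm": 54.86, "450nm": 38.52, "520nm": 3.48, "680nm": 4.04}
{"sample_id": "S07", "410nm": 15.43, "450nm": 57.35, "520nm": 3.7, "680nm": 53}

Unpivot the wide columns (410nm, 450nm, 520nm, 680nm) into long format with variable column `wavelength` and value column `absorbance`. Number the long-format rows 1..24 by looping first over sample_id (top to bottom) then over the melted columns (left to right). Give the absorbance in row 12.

24 rows total (6 × 4). Row 12: index ⌊(12-1)/4⌋ = 2 into sample_id → S04; (12-1) mod 4 = 3 into the melted columns → 680nm.
So row 12 is (S04, 680nm, 60.05); absorbance = 60.05.

60.05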